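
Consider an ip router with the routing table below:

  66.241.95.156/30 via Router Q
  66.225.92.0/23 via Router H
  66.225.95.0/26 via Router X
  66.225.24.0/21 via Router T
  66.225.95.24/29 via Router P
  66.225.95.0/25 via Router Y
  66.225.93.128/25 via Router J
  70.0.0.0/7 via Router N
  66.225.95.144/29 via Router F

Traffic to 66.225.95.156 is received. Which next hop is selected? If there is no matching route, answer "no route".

No entry's prefix contains 66.225.95.156; there is no default route.

no route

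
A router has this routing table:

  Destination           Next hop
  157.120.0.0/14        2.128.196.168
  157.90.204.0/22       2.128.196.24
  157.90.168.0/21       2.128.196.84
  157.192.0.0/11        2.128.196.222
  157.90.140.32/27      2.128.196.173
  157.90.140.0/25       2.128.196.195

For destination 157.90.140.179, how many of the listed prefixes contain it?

No listed prefix contains 157.90.140.179.
Total matching entries: 0.

0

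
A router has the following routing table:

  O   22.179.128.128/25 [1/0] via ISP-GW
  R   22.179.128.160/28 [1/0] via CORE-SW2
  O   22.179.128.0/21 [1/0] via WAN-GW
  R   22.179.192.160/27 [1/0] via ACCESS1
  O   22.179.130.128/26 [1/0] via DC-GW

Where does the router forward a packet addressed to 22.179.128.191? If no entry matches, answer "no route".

ISP-GW

Routes whose prefix contains 22.179.128.191:
  22.179.128.0/21 (22.179.128.0 - 22.179.135.255) -> WAN-GW
  22.179.128.128/25 (22.179.128.128 - 22.179.128.255) -> ISP-GW
More-specific entries that do NOT match:
  22.179.128.160/28 (22.179.128.160 - 22.179.128.175) does not contain 22.179.128.191
  22.179.192.160/27 (22.179.192.160 - 22.179.192.191) does not contain 22.179.128.191
  22.179.130.128/26 (22.179.130.128 - 22.179.130.191) does not contain 22.179.128.191
Longest matching prefix is /25 -> next hop ISP-GW.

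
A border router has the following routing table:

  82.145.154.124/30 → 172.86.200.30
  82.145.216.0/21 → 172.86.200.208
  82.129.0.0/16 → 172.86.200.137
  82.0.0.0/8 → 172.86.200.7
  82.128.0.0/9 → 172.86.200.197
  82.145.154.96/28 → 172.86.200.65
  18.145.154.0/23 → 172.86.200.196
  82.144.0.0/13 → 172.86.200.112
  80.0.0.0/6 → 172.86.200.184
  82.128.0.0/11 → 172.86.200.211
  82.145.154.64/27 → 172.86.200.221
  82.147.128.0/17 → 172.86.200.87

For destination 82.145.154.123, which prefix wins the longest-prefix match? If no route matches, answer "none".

Entries matching 82.145.154.123:
  80.0.0.0/6 (80.0.0.0 - 83.255.255.255)
  82.0.0.0/8 (82.0.0.0 - 82.255.255.255)
  82.128.0.0/9 (82.128.0.0 - 82.255.255.255)
  82.128.0.0/11 (82.128.0.0 - 82.159.255.255)
  82.144.0.0/13 (82.144.0.0 - 82.151.255.255)
Most specific is 82.144.0.0/13.

82.144.0.0/13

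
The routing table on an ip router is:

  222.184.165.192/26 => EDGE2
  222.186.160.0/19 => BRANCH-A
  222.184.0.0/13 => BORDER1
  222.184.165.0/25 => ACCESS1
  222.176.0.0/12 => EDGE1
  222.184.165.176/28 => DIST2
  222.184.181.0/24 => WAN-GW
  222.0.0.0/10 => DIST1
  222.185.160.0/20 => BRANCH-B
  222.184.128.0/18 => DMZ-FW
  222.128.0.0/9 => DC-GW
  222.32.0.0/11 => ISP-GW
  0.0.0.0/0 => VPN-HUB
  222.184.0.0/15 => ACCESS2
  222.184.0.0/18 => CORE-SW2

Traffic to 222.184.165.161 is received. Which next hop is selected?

Routes whose prefix contains 222.184.165.161:
  0.0.0.0/0 (default, matches everything) -> VPN-HUB
  222.128.0.0/9 (222.128.0.0 - 222.255.255.255) -> DC-GW
  222.176.0.0/12 (222.176.0.0 - 222.191.255.255) -> EDGE1
  222.184.0.0/13 (222.184.0.0 - 222.191.255.255) -> BORDER1
  222.184.0.0/15 (222.184.0.0 - 222.185.255.255) -> ACCESS2
  222.184.128.0/18 (222.184.128.0 - 222.184.191.255) -> DMZ-FW
More-specific entries that do NOT match:
  222.184.165.176/28 (222.184.165.176 - 222.184.165.191) does not contain 222.184.165.161
  222.184.165.192/26 (222.184.165.192 - 222.184.165.255) does not contain 222.184.165.161
  222.184.165.0/25 (222.184.165.0 - 222.184.165.127) does not contain 222.184.165.161
  222.184.181.0/24 (222.184.181.0 - 222.184.181.255) does not contain 222.184.165.161
  222.185.160.0/20 (222.185.160.0 - 222.185.175.255) does not contain 222.184.165.161
  222.186.160.0/19 (222.186.160.0 - 222.186.191.255) does not contain 222.184.165.161
Longest matching prefix is /18 -> next hop DMZ-FW.

DMZ-FW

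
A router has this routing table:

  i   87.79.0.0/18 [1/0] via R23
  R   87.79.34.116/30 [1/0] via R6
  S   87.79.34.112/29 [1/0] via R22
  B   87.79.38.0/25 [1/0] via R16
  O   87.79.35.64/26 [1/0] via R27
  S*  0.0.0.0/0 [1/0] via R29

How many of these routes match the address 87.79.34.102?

2

Prefixes containing 87.79.34.102:
  0.0.0.0/0 (default, matches everything)
  87.79.0.0/18 (87.79.0.0 - 87.79.63.255)
Total matching entries: 2.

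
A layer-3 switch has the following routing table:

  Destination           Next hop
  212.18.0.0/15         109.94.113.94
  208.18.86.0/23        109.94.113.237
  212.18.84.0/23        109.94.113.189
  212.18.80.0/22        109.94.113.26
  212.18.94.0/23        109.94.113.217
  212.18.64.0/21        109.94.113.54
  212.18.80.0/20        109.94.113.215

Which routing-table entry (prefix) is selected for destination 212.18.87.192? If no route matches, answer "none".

Entries matching 212.18.87.192:
  212.18.0.0/15 (212.18.0.0 - 212.19.255.255)
  212.18.80.0/20 (212.18.80.0 - 212.18.95.255)
Most specific is 212.18.80.0/20.

212.18.80.0/20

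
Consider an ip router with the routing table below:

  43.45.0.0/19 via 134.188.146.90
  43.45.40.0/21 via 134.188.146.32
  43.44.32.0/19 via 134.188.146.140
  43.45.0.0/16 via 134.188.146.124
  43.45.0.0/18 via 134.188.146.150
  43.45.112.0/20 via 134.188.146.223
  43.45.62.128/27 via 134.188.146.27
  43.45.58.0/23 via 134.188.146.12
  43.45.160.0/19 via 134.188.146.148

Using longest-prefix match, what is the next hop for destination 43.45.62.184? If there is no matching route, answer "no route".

Routes whose prefix contains 43.45.62.184:
  43.45.0.0/16 (43.45.0.0 - 43.45.255.255) -> 134.188.146.124
  43.45.0.0/18 (43.45.0.0 - 43.45.63.255) -> 134.188.146.150
More-specific entries that do NOT match:
  43.45.62.128/27 (43.45.62.128 - 43.45.62.159) does not contain 43.45.62.184
  43.45.58.0/23 (43.45.58.0 - 43.45.59.255) does not contain 43.45.62.184
  43.45.40.0/21 (43.45.40.0 - 43.45.47.255) does not contain 43.45.62.184
  43.45.112.0/20 (43.45.112.0 - 43.45.127.255) does not contain 43.45.62.184
  43.45.0.0/19 (43.45.0.0 - 43.45.31.255) does not contain 43.45.62.184
  43.44.32.0/19 (43.44.32.0 - 43.44.63.255) does not contain 43.45.62.184
  43.45.160.0/19 (43.45.160.0 - 43.45.191.255) does not contain 43.45.62.184
Longest matching prefix is /18 -> next hop 134.188.146.150.

134.188.146.150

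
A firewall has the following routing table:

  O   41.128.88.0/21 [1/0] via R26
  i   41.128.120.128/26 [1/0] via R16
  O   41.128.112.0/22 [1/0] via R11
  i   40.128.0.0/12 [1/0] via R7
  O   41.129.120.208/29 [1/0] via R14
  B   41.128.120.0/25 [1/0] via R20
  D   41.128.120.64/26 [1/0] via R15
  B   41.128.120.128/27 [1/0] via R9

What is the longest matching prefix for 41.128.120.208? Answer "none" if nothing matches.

41.128.120.208 is outside every listed prefix and there is no default route.

none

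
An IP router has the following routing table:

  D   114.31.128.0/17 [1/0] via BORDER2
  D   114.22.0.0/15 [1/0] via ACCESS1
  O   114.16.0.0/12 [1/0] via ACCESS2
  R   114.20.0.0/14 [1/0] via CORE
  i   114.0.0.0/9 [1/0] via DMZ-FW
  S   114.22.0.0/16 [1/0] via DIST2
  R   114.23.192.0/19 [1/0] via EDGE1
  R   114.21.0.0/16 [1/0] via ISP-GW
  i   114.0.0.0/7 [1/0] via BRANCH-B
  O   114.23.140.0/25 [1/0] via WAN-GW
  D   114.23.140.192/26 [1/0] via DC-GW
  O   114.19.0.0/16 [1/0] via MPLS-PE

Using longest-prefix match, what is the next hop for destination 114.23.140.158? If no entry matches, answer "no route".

Routes whose prefix contains 114.23.140.158:
  114.0.0.0/7 (114.0.0.0 - 115.255.255.255) -> BRANCH-B
  114.0.0.0/9 (114.0.0.0 - 114.127.255.255) -> DMZ-FW
  114.16.0.0/12 (114.16.0.0 - 114.31.255.255) -> ACCESS2
  114.20.0.0/14 (114.20.0.0 - 114.23.255.255) -> CORE
  114.22.0.0/15 (114.22.0.0 - 114.23.255.255) -> ACCESS1
More-specific entries that do NOT match:
  114.23.140.192/26 (114.23.140.192 - 114.23.140.255) does not contain 114.23.140.158
  114.23.140.0/25 (114.23.140.0 - 114.23.140.127) does not contain 114.23.140.158
  114.23.192.0/19 (114.23.192.0 - 114.23.223.255) does not contain 114.23.140.158
  114.31.128.0/17 (114.31.128.0 - 114.31.255.255) does not contain 114.23.140.158
  114.22.0.0/16 (114.22.0.0 - 114.22.255.255) does not contain 114.23.140.158
  114.21.0.0/16 (114.21.0.0 - 114.21.255.255) does not contain 114.23.140.158
  114.19.0.0/16 (114.19.0.0 - 114.19.255.255) does not contain 114.23.140.158
Longest matching prefix is /15 -> next hop ACCESS1.

ACCESS1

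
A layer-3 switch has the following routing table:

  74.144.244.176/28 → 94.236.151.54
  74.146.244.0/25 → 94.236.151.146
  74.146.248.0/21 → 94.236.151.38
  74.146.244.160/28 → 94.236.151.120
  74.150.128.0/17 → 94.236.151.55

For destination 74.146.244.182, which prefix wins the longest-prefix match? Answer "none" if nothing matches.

none

74.146.244.182 is outside every listed prefix and there is no default route.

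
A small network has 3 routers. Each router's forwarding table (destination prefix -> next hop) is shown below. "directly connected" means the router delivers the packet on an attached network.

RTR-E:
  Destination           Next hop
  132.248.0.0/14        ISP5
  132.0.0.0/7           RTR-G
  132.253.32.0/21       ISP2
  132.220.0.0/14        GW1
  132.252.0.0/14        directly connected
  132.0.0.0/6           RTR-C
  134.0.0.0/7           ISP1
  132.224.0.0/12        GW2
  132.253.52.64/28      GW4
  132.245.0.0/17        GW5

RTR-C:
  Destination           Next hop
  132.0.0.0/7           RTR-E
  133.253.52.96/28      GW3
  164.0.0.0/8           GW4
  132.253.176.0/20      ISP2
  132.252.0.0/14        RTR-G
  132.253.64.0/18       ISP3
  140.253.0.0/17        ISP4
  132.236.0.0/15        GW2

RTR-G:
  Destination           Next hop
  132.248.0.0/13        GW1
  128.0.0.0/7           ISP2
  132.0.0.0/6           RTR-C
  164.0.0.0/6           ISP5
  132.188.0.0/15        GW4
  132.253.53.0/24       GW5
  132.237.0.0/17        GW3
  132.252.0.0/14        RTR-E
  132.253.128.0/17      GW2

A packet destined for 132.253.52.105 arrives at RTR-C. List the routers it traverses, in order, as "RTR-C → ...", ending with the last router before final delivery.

At RTR-C: longest match for 132.253.52.105 is 132.252.0.0/14 -> RTR-G
At RTR-G: longest match for 132.253.52.105 is 132.252.0.0/14 -> RTR-E
At RTR-E: longest match for 132.253.52.105 is 132.252.0.0/14 -> directly connected

RTR-C → RTR-G → RTR-E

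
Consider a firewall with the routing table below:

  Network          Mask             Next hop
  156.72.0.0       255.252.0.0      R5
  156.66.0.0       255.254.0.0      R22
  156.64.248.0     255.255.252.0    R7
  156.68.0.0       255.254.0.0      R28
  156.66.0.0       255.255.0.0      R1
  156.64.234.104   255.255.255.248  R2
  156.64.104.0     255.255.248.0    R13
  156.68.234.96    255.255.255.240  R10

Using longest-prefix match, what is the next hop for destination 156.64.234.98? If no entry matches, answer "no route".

no route

No entry's prefix contains 156.64.234.98; there is no default route.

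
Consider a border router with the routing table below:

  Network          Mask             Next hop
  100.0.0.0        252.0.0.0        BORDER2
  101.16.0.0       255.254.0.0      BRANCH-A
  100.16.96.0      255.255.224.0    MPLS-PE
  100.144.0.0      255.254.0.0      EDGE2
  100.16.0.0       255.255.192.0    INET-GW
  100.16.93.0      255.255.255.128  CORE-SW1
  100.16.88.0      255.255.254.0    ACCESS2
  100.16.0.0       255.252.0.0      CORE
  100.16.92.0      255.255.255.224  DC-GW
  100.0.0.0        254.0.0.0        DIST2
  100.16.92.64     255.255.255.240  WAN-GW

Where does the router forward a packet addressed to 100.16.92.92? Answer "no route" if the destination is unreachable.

CORE

Routes whose prefix contains 100.16.92.92:
  100.0.0.0/6 (100.0.0.0 - 103.255.255.255) -> BORDER2
  100.0.0.0/7 (100.0.0.0 - 101.255.255.255) -> DIST2
  100.16.0.0/14 (100.16.0.0 - 100.19.255.255) -> CORE
More-specific entries that do NOT match:
  100.16.92.64/28 (100.16.92.64 - 100.16.92.79) does not contain 100.16.92.92
  100.16.92.0/27 (100.16.92.0 - 100.16.92.31) does not contain 100.16.92.92
  100.16.93.0/25 (100.16.93.0 - 100.16.93.127) does not contain 100.16.92.92
  100.16.88.0/23 (100.16.88.0 - 100.16.89.255) does not contain 100.16.92.92
  100.16.96.0/19 (100.16.96.0 - 100.16.127.255) does not contain 100.16.92.92
  100.16.0.0/18 (100.16.0.0 - 100.16.63.255) does not contain 100.16.92.92
  101.16.0.0/15 (101.16.0.0 - 101.17.255.255) does not contain 100.16.92.92
  100.144.0.0/15 (100.144.0.0 - 100.145.255.255) does not contain 100.16.92.92
Longest matching prefix is /14 -> next hop CORE.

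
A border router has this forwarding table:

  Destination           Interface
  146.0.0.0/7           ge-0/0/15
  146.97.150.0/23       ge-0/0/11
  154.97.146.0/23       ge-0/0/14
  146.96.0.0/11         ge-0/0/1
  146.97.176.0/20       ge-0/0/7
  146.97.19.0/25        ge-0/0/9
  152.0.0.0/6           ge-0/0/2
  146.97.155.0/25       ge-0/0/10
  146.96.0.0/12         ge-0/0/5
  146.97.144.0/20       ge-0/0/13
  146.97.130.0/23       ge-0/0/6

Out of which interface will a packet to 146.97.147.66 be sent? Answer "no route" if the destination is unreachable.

Routes whose prefix contains 146.97.147.66:
  146.0.0.0/7 (146.0.0.0 - 147.255.255.255) -> ge-0/0/15
  146.96.0.0/11 (146.96.0.0 - 146.127.255.255) -> ge-0/0/1
  146.96.0.0/12 (146.96.0.0 - 146.111.255.255) -> ge-0/0/5
  146.97.144.0/20 (146.97.144.0 - 146.97.159.255) -> ge-0/0/13
More-specific entries that do NOT match:
  146.97.19.0/25 (146.97.19.0 - 146.97.19.127) does not contain 146.97.147.66
  146.97.155.0/25 (146.97.155.0 - 146.97.155.127) does not contain 146.97.147.66
  146.97.150.0/23 (146.97.150.0 - 146.97.151.255) does not contain 146.97.147.66
  154.97.146.0/23 (154.97.146.0 - 154.97.147.255) does not contain 146.97.147.66
  146.97.130.0/23 (146.97.130.0 - 146.97.131.255) does not contain 146.97.147.66
Longest matching prefix is /20 -> interface ge-0/0/13.

ge-0/0/13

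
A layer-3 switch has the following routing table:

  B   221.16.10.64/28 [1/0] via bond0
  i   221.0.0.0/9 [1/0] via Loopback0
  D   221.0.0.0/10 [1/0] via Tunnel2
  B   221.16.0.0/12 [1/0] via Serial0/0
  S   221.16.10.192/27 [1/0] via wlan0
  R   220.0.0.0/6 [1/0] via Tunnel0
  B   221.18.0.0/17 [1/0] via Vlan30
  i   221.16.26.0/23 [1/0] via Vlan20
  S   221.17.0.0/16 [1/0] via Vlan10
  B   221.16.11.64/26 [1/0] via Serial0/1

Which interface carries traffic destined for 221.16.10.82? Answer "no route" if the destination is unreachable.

Routes whose prefix contains 221.16.10.82:
  220.0.0.0/6 (220.0.0.0 - 223.255.255.255) -> Tunnel0
  221.0.0.0/9 (221.0.0.0 - 221.127.255.255) -> Loopback0
  221.0.0.0/10 (221.0.0.0 - 221.63.255.255) -> Tunnel2
  221.16.0.0/12 (221.16.0.0 - 221.31.255.255) -> Serial0/0
More-specific entries that do NOT match:
  221.16.10.64/28 (221.16.10.64 - 221.16.10.79) does not contain 221.16.10.82
  221.16.10.192/27 (221.16.10.192 - 221.16.10.223) does not contain 221.16.10.82
  221.16.11.64/26 (221.16.11.64 - 221.16.11.127) does not contain 221.16.10.82
  221.16.26.0/23 (221.16.26.0 - 221.16.27.255) does not contain 221.16.10.82
  221.18.0.0/17 (221.18.0.0 - 221.18.127.255) does not contain 221.16.10.82
  221.17.0.0/16 (221.17.0.0 - 221.17.255.255) does not contain 221.16.10.82
Longest matching prefix is /12 -> interface Serial0/0.

Serial0/0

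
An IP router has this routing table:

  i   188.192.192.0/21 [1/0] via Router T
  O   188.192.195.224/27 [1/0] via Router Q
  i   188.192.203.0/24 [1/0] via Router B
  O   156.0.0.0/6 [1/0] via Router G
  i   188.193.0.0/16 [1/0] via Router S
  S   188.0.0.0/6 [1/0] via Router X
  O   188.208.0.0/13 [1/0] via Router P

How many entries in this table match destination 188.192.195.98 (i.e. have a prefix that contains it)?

2

Prefixes containing 188.192.195.98:
  188.0.0.0/6 (188.0.0.0 - 191.255.255.255)
  188.192.192.0/21 (188.192.192.0 - 188.192.199.255)
Total matching entries: 2.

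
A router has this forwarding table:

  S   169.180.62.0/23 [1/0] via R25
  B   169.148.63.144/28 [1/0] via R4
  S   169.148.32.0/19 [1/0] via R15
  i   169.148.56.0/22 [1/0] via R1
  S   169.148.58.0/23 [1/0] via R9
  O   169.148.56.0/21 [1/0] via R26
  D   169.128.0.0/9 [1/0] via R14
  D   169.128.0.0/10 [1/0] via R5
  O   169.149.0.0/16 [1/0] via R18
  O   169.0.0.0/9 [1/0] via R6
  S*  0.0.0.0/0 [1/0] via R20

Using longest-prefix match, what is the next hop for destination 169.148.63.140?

Routes whose prefix contains 169.148.63.140:
  0.0.0.0/0 (default, matches everything) -> R20
  169.128.0.0/9 (169.128.0.0 - 169.255.255.255) -> R14
  169.128.0.0/10 (169.128.0.0 - 169.191.255.255) -> R5
  169.148.32.0/19 (169.148.32.0 - 169.148.63.255) -> R15
  169.148.56.0/21 (169.148.56.0 - 169.148.63.255) -> R26
More-specific entries that do NOT match:
  169.148.63.144/28 (169.148.63.144 - 169.148.63.159) does not contain 169.148.63.140
  169.180.62.0/23 (169.180.62.0 - 169.180.63.255) does not contain 169.148.63.140
  169.148.58.0/23 (169.148.58.0 - 169.148.59.255) does not contain 169.148.63.140
  169.148.56.0/22 (169.148.56.0 - 169.148.59.255) does not contain 169.148.63.140
Longest matching prefix is /21 -> next hop R26.

R26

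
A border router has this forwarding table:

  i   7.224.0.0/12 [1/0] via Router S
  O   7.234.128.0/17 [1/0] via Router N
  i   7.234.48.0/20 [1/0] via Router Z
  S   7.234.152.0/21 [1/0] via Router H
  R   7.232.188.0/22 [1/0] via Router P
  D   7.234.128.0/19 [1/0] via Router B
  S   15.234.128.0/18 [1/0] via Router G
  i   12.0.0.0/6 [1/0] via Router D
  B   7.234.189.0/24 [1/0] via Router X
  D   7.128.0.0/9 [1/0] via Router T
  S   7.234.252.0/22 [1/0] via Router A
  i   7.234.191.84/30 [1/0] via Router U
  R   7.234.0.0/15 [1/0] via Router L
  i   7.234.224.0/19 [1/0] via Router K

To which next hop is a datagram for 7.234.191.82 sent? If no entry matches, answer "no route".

Router N

Routes whose prefix contains 7.234.191.82:
  7.128.0.0/9 (7.128.0.0 - 7.255.255.255) -> Router T
  7.224.0.0/12 (7.224.0.0 - 7.239.255.255) -> Router S
  7.234.0.0/15 (7.234.0.0 - 7.235.255.255) -> Router L
  7.234.128.0/17 (7.234.128.0 - 7.234.255.255) -> Router N
More-specific entries that do NOT match:
  7.234.191.84/30 (7.234.191.84 - 7.234.191.87) does not contain 7.234.191.82
  7.234.189.0/24 (7.234.189.0 - 7.234.189.255) does not contain 7.234.191.82
  7.232.188.0/22 (7.232.188.0 - 7.232.191.255) does not contain 7.234.191.82
  7.234.252.0/22 (7.234.252.0 - 7.234.255.255) does not contain 7.234.191.82
  7.234.152.0/21 (7.234.152.0 - 7.234.159.255) does not contain 7.234.191.82
  7.234.48.0/20 (7.234.48.0 - 7.234.63.255) does not contain 7.234.191.82
  7.234.128.0/19 (7.234.128.0 - 7.234.159.255) does not contain 7.234.191.82
  7.234.224.0/19 (7.234.224.0 - 7.234.255.255) does not contain 7.234.191.82
  15.234.128.0/18 (15.234.128.0 - 15.234.191.255) does not contain 7.234.191.82
Longest matching prefix is /17 -> next hop Router N.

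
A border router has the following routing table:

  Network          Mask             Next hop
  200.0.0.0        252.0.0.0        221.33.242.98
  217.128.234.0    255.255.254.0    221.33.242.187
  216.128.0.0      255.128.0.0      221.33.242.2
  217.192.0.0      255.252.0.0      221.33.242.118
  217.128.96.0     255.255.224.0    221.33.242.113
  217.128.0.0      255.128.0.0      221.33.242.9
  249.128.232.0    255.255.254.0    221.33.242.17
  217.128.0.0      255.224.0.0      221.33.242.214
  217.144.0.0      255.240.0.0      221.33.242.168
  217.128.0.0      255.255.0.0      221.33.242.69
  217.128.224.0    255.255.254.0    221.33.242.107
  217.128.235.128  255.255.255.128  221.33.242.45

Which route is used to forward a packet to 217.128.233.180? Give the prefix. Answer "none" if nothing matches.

Entries matching 217.128.233.180:
  217.128.0.0/9 (217.128.0.0 - 217.255.255.255)
  217.128.0.0/11 (217.128.0.0 - 217.159.255.255)
  217.128.0.0/16 (217.128.0.0 - 217.128.255.255)
Most specific is 217.128.0.0/16.

217.128.0.0/16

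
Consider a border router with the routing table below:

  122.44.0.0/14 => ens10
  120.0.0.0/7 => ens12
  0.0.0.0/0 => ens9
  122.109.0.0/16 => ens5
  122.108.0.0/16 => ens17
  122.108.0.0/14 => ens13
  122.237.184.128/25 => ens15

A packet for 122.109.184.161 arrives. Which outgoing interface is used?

ens5

Routes whose prefix contains 122.109.184.161:
  0.0.0.0/0 (default, matches everything) -> ens9
  122.108.0.0/14 (122.108.0.0 - 122.111.255.255) -> ens13
  122.109.0.0/16 (122.109.0.0 - 122.109.255.255) -> ens5
More-specific entries that do NOT match:
  122.237.184.128/25 (122.237.184.128 - 122.237.184.255) does not contain 122.109.184.161
Longest matching prefix is /16 -> interface ens5.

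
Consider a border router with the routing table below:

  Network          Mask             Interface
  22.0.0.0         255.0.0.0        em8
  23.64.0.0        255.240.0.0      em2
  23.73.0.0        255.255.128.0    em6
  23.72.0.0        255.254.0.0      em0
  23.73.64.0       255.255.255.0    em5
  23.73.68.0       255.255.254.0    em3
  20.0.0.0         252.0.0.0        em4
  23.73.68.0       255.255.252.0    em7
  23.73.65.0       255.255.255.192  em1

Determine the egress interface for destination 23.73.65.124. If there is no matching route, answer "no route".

Routes whose prefix contains 23.73.65.124:
  20.0.0.0/6 (20.0.0.0 - 23.255.255.255) -> em4
  23.64.0.0/12 (23.64.0.0 - 23.79.255.255) -> em2
  23.72.0.0/15 (23.72.0.0 - 23.73.255.255) -> em0
  23.73.0.0/17 (23.73.0.0 - 23.73.127.255) -> em6
More-specific entries that do NOT match:
  23.73.65.0/26 (23.73.65.0 - 23.73.65.63) does not contain 23.73.65.124
  23.73.64.0/24 (23.73.64.0 - 23.73.64.255) does not contain 23.73.65.124
  23.73.68.0/23 (23.73.68.0 - 23.73.69.255) does not contain 23.73.65.124
  23.73.68.0/22 (23.73.68.0 - 23.73.71.255) does not contain 23.73.65.124
Longest matching prefix is /17 -> interface em6.

em6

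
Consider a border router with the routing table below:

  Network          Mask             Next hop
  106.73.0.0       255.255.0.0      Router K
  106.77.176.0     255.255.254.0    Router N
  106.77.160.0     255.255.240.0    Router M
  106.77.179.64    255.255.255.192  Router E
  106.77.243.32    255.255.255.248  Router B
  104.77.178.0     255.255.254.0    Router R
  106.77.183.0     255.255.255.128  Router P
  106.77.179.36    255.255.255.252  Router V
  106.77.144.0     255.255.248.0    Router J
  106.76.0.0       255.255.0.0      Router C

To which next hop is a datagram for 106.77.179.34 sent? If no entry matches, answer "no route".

No entry's prefix contains 106.77.179.34; there is no default route.

no route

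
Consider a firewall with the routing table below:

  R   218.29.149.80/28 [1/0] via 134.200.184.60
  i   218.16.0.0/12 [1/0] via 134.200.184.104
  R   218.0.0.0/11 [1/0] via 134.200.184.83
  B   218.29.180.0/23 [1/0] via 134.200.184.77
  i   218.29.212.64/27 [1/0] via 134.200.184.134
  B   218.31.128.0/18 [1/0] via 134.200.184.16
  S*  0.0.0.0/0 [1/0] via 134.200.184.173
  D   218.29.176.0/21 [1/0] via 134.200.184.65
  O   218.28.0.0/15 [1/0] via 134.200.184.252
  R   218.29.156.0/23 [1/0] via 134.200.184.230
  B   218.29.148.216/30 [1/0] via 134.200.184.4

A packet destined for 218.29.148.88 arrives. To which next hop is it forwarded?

Routes whose prefix contains 218.29.148.88:
  0.0.0.0/0 (default, matches everything) -> 134.200.184.173
  218.0.0.0/11 (218.0.0.0 - 218.31.255.255) -> 134.200.184.83
  218.16.0.0/12 (218.16.0.0 - 218.31.255.255) -> 134.200.184.104
  218.28.0.0/15 (218.28.0.0 - 218.29.255.255) -> 134.200.184.252
More-specific entries that do NOT match:
  218.29.148.216/30 (218.29.148.216 - 218.29.148.219) does not contain 218.29.148.88
  218.29.149.80/28 (218.29.149.80 - 218.29.149.95) does not contain 218.29.148.88
  218.29.212.64/27 (218.29.212.64 - 218.29.212.95) does not contain 218.29.148.88
  218.29.180.0/23 (218.29.180.0 - 218.29.181.255) does not contain 218.29.148.88
  218.29.156.0/23 (218.29.156.0 - 218.29.157.255) does not contain 218.29.148.88
  218.29.176.0/21 (218.29.176.0 - 218.29.183.255) does not contain 218.29.148.88
  218.31.128.0/18 (218.31.128.0 - 218.31.191.255) does not contain 218.29.148.88
Longest matching prefix is /15 -> next hop 134.200.184.252.

134.200.184.252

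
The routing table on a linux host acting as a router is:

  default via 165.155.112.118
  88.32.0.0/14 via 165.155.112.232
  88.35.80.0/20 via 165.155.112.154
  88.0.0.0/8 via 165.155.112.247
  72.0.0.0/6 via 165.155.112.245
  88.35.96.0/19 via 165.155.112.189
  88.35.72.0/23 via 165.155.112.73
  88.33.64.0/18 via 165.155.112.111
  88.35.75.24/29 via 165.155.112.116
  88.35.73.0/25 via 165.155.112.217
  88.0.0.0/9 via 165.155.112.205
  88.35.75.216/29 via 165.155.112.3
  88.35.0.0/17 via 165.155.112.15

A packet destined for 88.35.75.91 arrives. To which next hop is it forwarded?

Routes whose prefix contains 88.35.75.91:
  0.0.0.0/0 (default, matches everything) -> 165.155.112.118
  88.0.0.0/8 (88.0.0.0 - 88.255.255.255) -> 165.155.112.247
  88.0.0.0/9 (88.0.0.0 - 88.127.255.255) -> 165.155.112.205
  88.32.0.0/14 (88.32.0.0 - 88.35.255.255) -> 165.155.112.232
  88.35.0.0/17 (88.35.0.0 - 88.35.127.255) -> 165.155.112.15
More-specific entries that do NOT match:
  88.35.75.24/29 (88.35.75.24 - 88.35.75.31) does not contain 88.35.75.91
  88.35.75.216/29 (88.35.75.216 - 88.35.75.223) does not contain 88.35.75.91
  88.35.73.0/25 (88.35.73.0 - 88.35.73.127) does not contain 88.35.75.91
  88.35.72.0/23 (88.35.72.0 - 88.35.73.255) does not contain 88.35.75.91
  88.35.80.0/20 (88.35.80.0 - 88.35.95.255) does not contain 88.35.75.91
  88.35.96.0/19 (88.35.96.0 - 88.35.127.255) does not contain 88.35.75.91
  88.33.64.0/18 (88.33.64.0 - 88.33.127.255) does not contain 88.35.75.91
Longest matching prefix is /17 -> next hop 165.155.112.15.

165.155.112.15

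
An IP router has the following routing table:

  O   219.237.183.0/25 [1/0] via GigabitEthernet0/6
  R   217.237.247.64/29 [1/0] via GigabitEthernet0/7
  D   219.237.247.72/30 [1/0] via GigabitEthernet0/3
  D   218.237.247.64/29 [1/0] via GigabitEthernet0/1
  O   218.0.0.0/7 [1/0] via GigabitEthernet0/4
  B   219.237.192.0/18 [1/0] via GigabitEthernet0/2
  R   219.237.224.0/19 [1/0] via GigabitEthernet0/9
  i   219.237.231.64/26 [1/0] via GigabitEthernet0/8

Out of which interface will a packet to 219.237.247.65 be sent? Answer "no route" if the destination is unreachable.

GigabitEthernet0/9

Routes whose prefix contains 219.237.247.65:
  218.0.0.0/7 (218.0.0.0 - 219.255.255.255) -> GigabitEthernet0/4
  219.237.192.0/18 (219.237.192.0 - 219.237.255.255) -> GigabitEthernet0/2
  219.237.224.0/19 (219.237.224.0 - 219.237.255.255) -> GigabitEthernet0/9
More-specific entries that do NOT match:
  219.237.247.72/30 (219.237.247.72 - 219.237.247.75) does not contain 219.237.247.65
  217.237.247.64/29 (217.237.247.64 - 217.237.247.71) does not contain 219.237.247.65
  218.237.247.64/29 (218.237.247.64 - 218.237.247.71) does not contain 219.237.247.65
  219.237.231.64/26 (219.237.231.64 - 219.237.231.127) does not contain 219.237.247.65
  219.237.183.0/25 (219.237.183.0 - 219.237.183.127) does not contain 219.237.247.65
Longest matching prefix is /19 -> interface GigabitEthernet0/9.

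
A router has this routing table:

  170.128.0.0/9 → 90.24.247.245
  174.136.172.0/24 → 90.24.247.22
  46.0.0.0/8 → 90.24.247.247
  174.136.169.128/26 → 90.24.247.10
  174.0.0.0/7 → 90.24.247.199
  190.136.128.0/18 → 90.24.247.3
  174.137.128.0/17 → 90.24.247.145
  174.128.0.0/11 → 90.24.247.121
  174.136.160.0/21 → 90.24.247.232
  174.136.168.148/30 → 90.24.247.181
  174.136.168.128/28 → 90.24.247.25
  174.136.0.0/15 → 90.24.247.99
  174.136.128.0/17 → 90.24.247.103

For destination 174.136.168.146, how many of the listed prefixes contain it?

4

Prefixes containing 174.136.168.146:
  174.0.0.0/7 (174.0.0.0 - 175.255.255.255)
  174.128.0.0/11 (174.128.0.0 - 174.159.255.255)
  174.136.0.0/15 (174.136.0.0 - 174.137.255.255)
  174.136.128.0/17 (174.136.128.0 - 174.136.255.255)
Total matching entries: 4.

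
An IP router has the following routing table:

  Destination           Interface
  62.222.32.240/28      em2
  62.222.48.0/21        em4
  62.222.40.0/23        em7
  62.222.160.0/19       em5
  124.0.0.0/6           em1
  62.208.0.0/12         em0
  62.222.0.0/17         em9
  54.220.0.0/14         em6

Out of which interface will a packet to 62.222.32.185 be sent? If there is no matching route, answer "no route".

em9

Routes whose prefix contains 62.222.32.185:
  62.208.0.0/12 (62.208.0.0 - 62.223.255.255) -> em0
  62.222.0.0/17 (62.222.0.0 - 62.222.127.255) -> em9
More-specific entries that do NOT match:
  62.222.32.240/28 (62.222.32.240 - 62.222.32.255) does not contain 62.222.32.185
  62.222.40.0/23 (62.222.40.0 - 62.222.41.255) does not contain 62.222.32.185
  62.222.48.0/21 (62.222.48.0 - 62.222.55.255) does not contain 62.222.32.185
  62.222.160.0/19 (62.222.160.0 - 62.222.191.255) does not contain 62.222.32.185
Longest matching prefix is /17 -> interface em9.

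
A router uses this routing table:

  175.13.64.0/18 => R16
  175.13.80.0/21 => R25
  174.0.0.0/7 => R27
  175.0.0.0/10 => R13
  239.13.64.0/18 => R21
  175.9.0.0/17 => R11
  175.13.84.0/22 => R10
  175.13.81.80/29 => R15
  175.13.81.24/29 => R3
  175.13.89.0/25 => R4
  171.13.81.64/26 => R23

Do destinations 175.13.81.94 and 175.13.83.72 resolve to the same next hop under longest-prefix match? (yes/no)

175.13.81.94: longest match 175.13.80.0/21 -> R25
175.13.83.72: longest match 175.13.80.0/21 -> R25

yes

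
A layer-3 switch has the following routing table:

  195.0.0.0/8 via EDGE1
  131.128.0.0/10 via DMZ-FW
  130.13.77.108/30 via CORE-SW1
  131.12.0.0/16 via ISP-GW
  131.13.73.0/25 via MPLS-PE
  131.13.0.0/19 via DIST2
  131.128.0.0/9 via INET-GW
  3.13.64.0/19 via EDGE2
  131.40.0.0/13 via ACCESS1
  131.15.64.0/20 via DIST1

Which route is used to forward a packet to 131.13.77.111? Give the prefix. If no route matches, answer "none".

131.13.77.111 is outside every listed prefix and there is no default route.

none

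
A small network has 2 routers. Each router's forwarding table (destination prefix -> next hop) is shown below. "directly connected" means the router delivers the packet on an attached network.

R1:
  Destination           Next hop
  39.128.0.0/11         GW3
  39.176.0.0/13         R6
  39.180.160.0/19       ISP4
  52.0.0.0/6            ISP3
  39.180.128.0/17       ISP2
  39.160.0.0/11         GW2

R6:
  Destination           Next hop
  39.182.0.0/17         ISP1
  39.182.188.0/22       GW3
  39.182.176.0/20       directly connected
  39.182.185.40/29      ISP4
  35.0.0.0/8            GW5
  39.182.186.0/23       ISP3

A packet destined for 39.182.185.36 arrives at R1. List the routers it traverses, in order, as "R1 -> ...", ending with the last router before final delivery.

R1 -> R6

At R1: longest match for 39.182.185.36 is 39.176.0.0/13 -> R6
At R6: longest match for 39.182.185.36 is 39.182.176.0/20 -> directly connected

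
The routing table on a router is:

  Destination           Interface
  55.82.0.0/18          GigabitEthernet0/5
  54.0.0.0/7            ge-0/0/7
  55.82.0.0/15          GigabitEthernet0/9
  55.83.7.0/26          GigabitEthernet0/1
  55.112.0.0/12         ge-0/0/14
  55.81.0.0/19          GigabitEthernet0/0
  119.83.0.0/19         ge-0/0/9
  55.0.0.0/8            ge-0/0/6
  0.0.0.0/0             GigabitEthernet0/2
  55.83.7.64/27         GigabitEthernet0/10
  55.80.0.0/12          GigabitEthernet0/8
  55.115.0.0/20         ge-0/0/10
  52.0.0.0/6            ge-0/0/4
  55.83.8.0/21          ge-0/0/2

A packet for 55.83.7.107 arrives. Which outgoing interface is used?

GigabitEthernet0/9

Routes whose prefix contains 55.83.7.107:
  0.0.0.0/0 (default, matches everything) -> GigabitEthernet0/2
  52.0.0.0/6 (52.0.0.0 - 55.255.255.255) -> ge-0/0/4
  54.0.0.0/7 (54.0.0.0 - 55.255.255.255) -> ge-0/0/7
  55.0.0.0/8 (55.0.0.0 - 55.255.255.255) -> ge-0/0/6
  55.80.0.0/12 (55.80.0.0 - 55.95.255.255) -> GigabitEthernet0/8
  55.82.0.0/15 (55.82.0.0 - 55.83.255.255) -> GigabitEthernet0/9
More-specific entries that do NOT match:
  55.83.7.64/27 (55.83.7.64 - 55.83.7.95) does not contain 55.83.7.107
  55.83.7.0/26 (55.83.7.0 - 55.83.7.63) does not contain 55.83.7.107
  55.83.8.0/21 (55.83.8.0 - 55.83.15.255) does not contain 55.83.7.107
  55.115.0.0/20 (55.115.0.0 - 55.115.15.255) does not contain 55.83.7.107
  55.81.0.0/19 (55.81.0.0 - 55.81.31.255) does not contain 55.83.7.107
  119.83.0.0/19 (119.83.0.0 - 119.83.31.255) does not contain 55.83.7.107
  55.82.0.0/18 (55.82.0.0 - 55.82.63.255) does not contain 55.83.7.107
Longest matching prefix is /15 -> interface GigabitEthernet0/9.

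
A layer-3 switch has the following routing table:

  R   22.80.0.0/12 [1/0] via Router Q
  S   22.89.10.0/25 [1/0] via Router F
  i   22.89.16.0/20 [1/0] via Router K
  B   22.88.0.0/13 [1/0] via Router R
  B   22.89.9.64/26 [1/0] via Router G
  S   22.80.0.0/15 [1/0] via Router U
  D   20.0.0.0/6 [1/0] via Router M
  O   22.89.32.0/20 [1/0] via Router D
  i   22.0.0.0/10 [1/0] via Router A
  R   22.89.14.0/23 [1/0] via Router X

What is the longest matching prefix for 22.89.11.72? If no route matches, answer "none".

Entries matching 22.89.11.72:
  20.0.0.0/6 (20.0.0.0 - 23.255.255.255)
  22.80.0.0/12 (22.80.0.0 - 22.95.255.255)
  22.88.0.0/13 (22.88.0.0 - 22.95.255.255)
Most specific is 22.88.0.0/13.

22.88.0.0/13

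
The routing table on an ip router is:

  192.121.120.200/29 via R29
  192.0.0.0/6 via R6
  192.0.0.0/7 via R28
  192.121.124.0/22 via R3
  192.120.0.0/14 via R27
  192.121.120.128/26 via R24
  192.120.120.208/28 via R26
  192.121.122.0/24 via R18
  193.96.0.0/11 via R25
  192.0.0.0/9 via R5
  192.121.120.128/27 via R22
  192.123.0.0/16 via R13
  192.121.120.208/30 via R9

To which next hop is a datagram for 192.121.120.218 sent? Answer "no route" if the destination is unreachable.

R27

Routes whose prefix contains 192.121.120.218:
  192.0.0.0/6 (192.0.0.0 - 195.255.255.255) -> R6
  192.0.0.0/7 (192.0.0.0 - 193.255.255.255) -> R28
  192.0.0.0/9 (192.0.0.0 - 192.127.255.255) -> R5
  192.120.0.0/14 (192.120.0.0 - 192.123.255.255) -> R27
More-specific entries that do NOT match:
  192.121.120.208/30 (192.121.120.208 - 192.121.120.211) does not contain 192.121.120.218
  192.121.120.200/29 (192.121.120.200 - 192.121.120.207) does not contain 192.121.120.218
  192.120.120.208/28 (192.120.120.208 - 192.120.120.223) does not contain 192.121.120.218
  192.121.120.128/27 (192.121.120.128 - 192.121.120.159) does not contain 192.121.120.218
  192.121.120.128/26 (192.121.120.128 - 192.121.120.191) does not contain 192.121.120.218
  192.121.122.0/24 (192.121.122.0 - 192.121.122.255) does not contain 192.121.120.218
  192.121.124.0/22 (192.121.124.0 - 192.121.127.255) does not contain 192.121.120.218
  192.123.0.0/16 (192.123.0.0 - 192.123.255.255) does not contain 192.121.120.218
Longest matching prefix is /14 -> next hop R27.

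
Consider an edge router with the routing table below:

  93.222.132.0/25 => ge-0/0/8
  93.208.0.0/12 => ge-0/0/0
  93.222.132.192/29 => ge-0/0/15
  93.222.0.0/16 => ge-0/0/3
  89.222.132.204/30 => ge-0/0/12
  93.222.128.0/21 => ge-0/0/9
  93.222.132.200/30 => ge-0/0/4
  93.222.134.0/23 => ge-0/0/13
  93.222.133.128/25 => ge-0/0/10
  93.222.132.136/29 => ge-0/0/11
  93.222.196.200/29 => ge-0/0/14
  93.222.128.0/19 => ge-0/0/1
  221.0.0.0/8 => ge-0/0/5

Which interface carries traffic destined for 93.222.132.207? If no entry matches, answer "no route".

Routes whose prefix contains 93.222.132.207:
  93.208.0.0/12 (93.208.0.0 - 93.223.255.255) -> ge-0/0/0
  93.222.0.0/16 (93.222.0.0 - 93.222.255.255) -> ge-0/0/3
  93.222.128.0/19 (93.222.128.0 - 93.222.159.255) -> ge-0/0/1
  93.222.128.0/21 (93.222.128.0 - 93.222.135.255) -> ge-0/0/9
More-specific entries that do NOT match:
  89.222.132.204/30 (89.222.132.204 - 89.222.132.207) does not contain 93.222.132.207
  93.222.132.200/30 (93.222.132.200 - 93.222.132.203) does not contain 93.222.132.207
  93.222.132.192/29 (93.222.132.192 - 93.222.132.199) does not contain 93.222.132.207
  93.222.132.136/29 (93.222.132.136 - 93.222.132.143) does not contain 93.222.132.207
  93.222.196.200/29 (93.222.196.200 - 93.222.196.207) does not contain 93.222.132.207
  93.222.132.0/25 (93.222.132.0 - 93.222.132.127) does not contain 93.222.132.207
  93.222.133.128/25 (93.222.133.128 - 93.222.133.255) does not contain 93.222.132.207
  93.222.134.0/23 (93.222.134.0 - 93.222.135.255) does not contain 93.222.132.207
Longest matching prefix is /21 -> interface ge-0/0/9.

ge-0/0/9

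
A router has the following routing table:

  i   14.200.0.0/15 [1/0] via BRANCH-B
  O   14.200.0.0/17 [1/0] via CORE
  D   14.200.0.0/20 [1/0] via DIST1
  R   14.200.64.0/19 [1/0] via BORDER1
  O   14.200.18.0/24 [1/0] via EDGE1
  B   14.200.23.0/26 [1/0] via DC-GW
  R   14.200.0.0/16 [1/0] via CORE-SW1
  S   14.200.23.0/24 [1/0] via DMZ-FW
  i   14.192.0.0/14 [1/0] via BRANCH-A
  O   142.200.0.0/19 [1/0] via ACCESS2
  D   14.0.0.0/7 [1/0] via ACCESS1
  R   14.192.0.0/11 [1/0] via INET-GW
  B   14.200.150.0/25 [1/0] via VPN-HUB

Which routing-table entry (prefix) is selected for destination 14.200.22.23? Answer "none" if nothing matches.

14.200.0.0/17

Entries matching 14.200.22.23:
  14.0.0.0/7 (14.0.0.0 - 15.255.255.255)
  14.192.0.0/11 (14.192.0.0 - 14.223.255.255)
  14.200.0.0/15 (14.200.0.0 - 14.201.255.255)
  14.200.0.0/16 (14.200.0.0 - 14.200.255.255)
  14.200.0.0/17 (14.200.0.0 - 14.200.127.255)
Most specific is 14.200.0.0/17.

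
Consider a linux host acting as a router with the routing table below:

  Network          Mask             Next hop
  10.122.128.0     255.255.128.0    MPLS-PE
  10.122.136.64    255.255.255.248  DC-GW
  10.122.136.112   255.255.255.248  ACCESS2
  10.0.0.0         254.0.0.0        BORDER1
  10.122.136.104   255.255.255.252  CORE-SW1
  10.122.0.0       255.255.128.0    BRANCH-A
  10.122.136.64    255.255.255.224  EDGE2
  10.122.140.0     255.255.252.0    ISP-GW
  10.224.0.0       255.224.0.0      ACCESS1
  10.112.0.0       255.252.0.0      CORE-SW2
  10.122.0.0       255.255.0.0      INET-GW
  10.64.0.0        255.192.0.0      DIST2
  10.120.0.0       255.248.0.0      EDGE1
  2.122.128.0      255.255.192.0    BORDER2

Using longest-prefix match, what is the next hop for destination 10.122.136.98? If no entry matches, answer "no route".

MPLS-PE

Routes whose prefix contains 10.122.136.98:
  10.0.0.0/7 (10.0.0.0 - 11.255.255.255) -> BORDER1
  10.64.0.0/10 (10.64.0.0 - 10.127.255.255) -> DIST2
  10.120.0.0/13 (10.120.0.0 - 10.127.255.255) -> EDGE1
  10.122.0.0/16 (10.122.0.0 - 10.122.255.255) -> INET-GW
  10.122.128.0/17 (10.122.128.0 - 10.122.255.255) -> MPLS-PE
More-specific entries that do NOT match:
  10.122.136.104/30 (10.122.136.104 - 10.122.136.107) does not contain 10.122.136.98
  10.122.136.64/29 (10.122.136.64 - 10.122.136.71) does not contain 10.122.136.98
  10.122.136.112/29 (10.122.136.112 - 10.122.136.119) does not contain 10.122.136.98
  10.122.136.64/27 (10.122.136.64 - 10.122.136.95) does not contain 10.122.136.98
  10.122.140.0/22 (10.122.140.0 - 10.122.143.255) does not contain 10.122.136.98
  2.122.128.0/18 (2.122.128.0 - 2.122.191.255) does not contain 10.122.136.98
Longest matching prefix is /17 -> next hop MPLS-PE.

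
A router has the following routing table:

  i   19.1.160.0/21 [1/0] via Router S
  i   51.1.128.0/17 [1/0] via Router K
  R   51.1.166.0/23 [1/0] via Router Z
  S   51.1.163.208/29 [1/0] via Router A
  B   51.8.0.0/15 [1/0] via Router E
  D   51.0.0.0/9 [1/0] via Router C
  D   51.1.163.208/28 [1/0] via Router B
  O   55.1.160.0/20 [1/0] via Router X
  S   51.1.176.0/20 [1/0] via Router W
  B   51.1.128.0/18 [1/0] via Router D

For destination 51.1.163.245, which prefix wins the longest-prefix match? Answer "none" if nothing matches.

Entries matching 51.1.163.245:
  51.0.0.0/9 (51.0.0.0 - 51.127.255.255)
  51.1.128.0/17 (51.1.128.0 - 51.1.255.255)
  51.1.128.0/18 (51.1.128.0 - 51.1.191.255)
Most specific is 51.1.128.0/18.

51.1.128.0/18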